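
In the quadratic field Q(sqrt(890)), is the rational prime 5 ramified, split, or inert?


K = Q(sqrt(890)). Since d mod 4 = 2, disc(K) = 3560.
Check p | disc: 3560 mod 5 = 0.
p divides disc, so p ramifies: (p) = P^2 with e=2, f=1, g=1.
Therefore p is ramified.

ramified


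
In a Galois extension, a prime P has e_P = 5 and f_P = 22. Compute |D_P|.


|D_P| = e * f
= 5 * 22
= 110

110


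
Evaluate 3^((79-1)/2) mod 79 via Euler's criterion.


p = 79 is prime and the exponent is (p-1)/2 = 39, so by Euler's criterion 3^39 = (3/79) = +1 or -1 mod 79.
Compute by square-and-multiply:
  39 = 32 + 4 + 2 + 1 (binary 100111)
  Repeated squaring mod 79: 3^1 = 3, 3^2 = 9, 3^4 = 2, 3^8 = 4, 3^16 = 16, 3^32 = 19
  3^39 = 3^32 * 3^4 * 3^2 * 3^1 = 19 * 2 * 9 * 3 mod 79
    19 * 2 = 38 = 38 mod 79
    38 * 9 = 342 = 26 mod 79
    26 * 3 = 78 = 78 mod 79
  3^39 = 78 mod 79
Result 78 = p - 1 = -1 mod 79: 3 is a quadratic non-residue mod 79. As a residue in [0, p-1] the value is 78.
3^39 mod 79 = 78

78


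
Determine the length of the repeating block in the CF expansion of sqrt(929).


Run the CF algorithm for sqrt(929).
a_0 = floor(sqrt(929)) = 30; set m_0=0, q_0=1.
Recurrence: m' = q*a - m,  q' = (d - m'^2)/q,  a' = floor((a_0 + m')/q').
  step 1: m=30, q=29, a=2
  step 2: m=28, q=5, a=11
  step 3: m=27, q=40, a=1
  step 4: m=13, q=19, a=2
  step 5: m=25, q=16, a=3
  step 6: m=23, q=25, a=2
  step 7: m=27, q=8, a=7
  step 8: m=29, q=11, a=5
  step 9: m=26, q=23, a=2
  step 10: m=20, q=23, a=2
  step 11: m=26, q=11, a=5
  step 12: m=29, q=8, a=7
  step 13: m=27, q=25, a=2
  step 14: m=23, q=16, a=3
  step 15: m=25, q=19, a=2
  step 16: m=13, q=40, a=1
  step 17: m=27, q=5, a=11
  step 18: m=28, q=29, a=2
  step 19: m=30, q=1, a=60
a_19 = 2*a_0 = 60, so the period closes here.
sqrt(929) = [30; 2, 11, 1, 2, 3, 2, 7, 5, 2, 2, 5, 7, 2, 3, 2, 1, 11, 2, 60]
Period length = 19

19


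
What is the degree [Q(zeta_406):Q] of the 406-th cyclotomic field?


The degree equals Euler's totient phi(406).
406 = 2 * 7 * 29
phi(406) = 168

168


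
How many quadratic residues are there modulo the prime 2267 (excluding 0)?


For prime p, the number of non-zero quadratic residues is (p-1)/2.
= (2267-1)/2
= 1133

1133


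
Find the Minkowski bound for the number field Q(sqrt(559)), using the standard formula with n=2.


d = 559, d mod 4 = 3, so disc(K) = 4d = 2236; |disc(K)| = 2236
Real quadratic field, so n = 2, s = r2 = 0, r1 = 2
M = (n!/n^n) * (4/pi)^s * sqrt(|disc(K)|) = (2!/2^2) * (4/pi)^0 * sqrt(2236)
= 0.5 * 1.000000 * 47.286362
= 23.6432

23.6432


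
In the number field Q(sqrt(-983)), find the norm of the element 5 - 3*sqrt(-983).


N(a + b*sqrt(d)) = a^2 - d*b^2
= (5)^2 - (-983)*(-3)^2
= 25 + 8847
= 8872

8872


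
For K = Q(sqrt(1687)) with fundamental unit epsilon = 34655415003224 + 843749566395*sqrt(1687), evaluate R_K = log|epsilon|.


epsilon = 34655415003224 + 843749566395*sqrt(1687)
= 6.9311e+13
R = ln(6.9311e+13)
= 31.8696

31.8696


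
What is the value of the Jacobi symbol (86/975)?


Compute (86/975) via quadratic reciprocity:
  pull out 2: (2/975) = +1  (since 975 mod 8 = 7)
  reciprocity: (43/975) -> -(975/43)
  reduce: (29/43)
  reciprocity: (29/43) -> +(43/29)
  reduce: (14/29)
  pull out 2: (2/29) = -1  (since 29 mod 8 = 5)
  reciprocity: (7/29) -> +(29/7)
  reduce: (1/7)
  (1/7) = 1
Product of signs = 1

1


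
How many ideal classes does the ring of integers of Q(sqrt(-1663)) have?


K = Q(sqrt(-1663)). d mod 4 = 1, so D = disc(K) = d = -1663
h(K) equals the number of primitive reduced positive-definite forms (a, b, c) = a*x^2 + b*x*y + c*y^2 with b^2 - 4ac = D,
where reduced means |b| <= a <= c, with b >= 0 whenever |b| = a or a = c, and primitive means gcd(a, b, c) = 1.
Reduced forces 3a^2 <= |D| = 1663, so 1 <= a <= 23; b must have the parity of D, and c = (b^2 - D)/(4a) must be an integer >= a.
Enumerate a = 1..23, b in [-a, a]:
  a=1: (1, 1, 416)  [1]
  a=2: (2, -1, 208), (2, 1, 208)  [2]
  a=3: none
  a=4: (4, -1, 104), (4, 1, 104)  [2]
  a=5..7: none
  a=8: (8, -1, 52), (8, 1, 52)  [2]
  a=9..10: none
  a=11: (11, -3, 38), (11, 3, 38)  [2]
  a=12: none
  a=13: (13, -1, 32), (13, 1, 32)  [2]
  a=14..15: none
  a=16: (16, -1, 26), (16, 1, 26)  [2]
  a=17..18: none
  a=19: (19, -3, 22), (19, 3, 22)  [2]
  a=20..21: none
  a=22: (22, -19, 23), (22, 19, 23)  [2]
  a=23: none
Total reduced forms: 1 + 2 + 2 + 2 + 2 + 2 + 2 + 2 + 2 = 17
h = 17

17


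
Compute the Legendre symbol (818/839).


p = 839 is prime, so compute (818/839) with the reciprocity algorithm (Jacobi-symbol steps: pull out 2s via (2/n), flip via reciprocity, reduce):
  pull out 2: (2/839) = +1  (since 839 mod 8 = 7)
  reciprocity: (409/839) -> +(839/409)
  reduce: (21/409)
  reciprocity: (21/409) -> +(409/21)
  reduce: (10/21)
  pull out 2: (2/21) = -1  (since 21 mod 8 = 5)
  reciprocity: (5/21) -> +(21/5)
  reduce: (1/5)
  (1/5) = 1
Product of signs = -1
(818/839) = -1

-1


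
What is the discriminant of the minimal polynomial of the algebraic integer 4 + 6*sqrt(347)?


The element 4 + 6*sqrt(347) has minimal polynomial:
x^2 - 8*x - 12476
Discriminant = (-8)^2 - 4*(-12476)
= 64 + 49904
= 49968

49968


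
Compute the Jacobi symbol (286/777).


Compute (286/777) via quadratic reciprocity:
  pull out 2: (2/777) = +1  (since 777 mod 8 = 1)
  reciprocity: (143/777) -> +(777/143)
  reduce: (62/143)
  pull out 2: (2/143) = +1  (since 143 mod 8 = 7)
  reciprocity: (31/143) -> -(143/31)
  reduce: (19/31)
  reciprocity: (19/31) -> -(31/19)
  reduce: (12/19)
  pull out 2: (2/19) = -1  (since 19 mod 8 = 3)
  pull out 2: (2/19) = -1  (since 19 mod 8 = 3)
  reciprocity: (3/19) -> -(19/3)
  reduce: (1/3)
  (1/3) = 1
Product of signs = -1

-1


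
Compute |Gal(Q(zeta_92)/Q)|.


|Gal(Q(zeta_92)/Q)| = phi(92)
= 44

44


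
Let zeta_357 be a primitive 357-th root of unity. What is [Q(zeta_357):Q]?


The degree equals Euler's totient phi(357).
357 = 3 * 7 * 17
phi(357) = 192

192


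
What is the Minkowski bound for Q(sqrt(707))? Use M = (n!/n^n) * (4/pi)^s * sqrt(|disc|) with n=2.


d = 707, d mod 4 = 3, so disc(K) = 4d = 2828; |disc(K)| = 2828
Real quadratic field, so n = 2, s = r2 = 0, r1 = 2
M = (n!/n^n) * (4/pi)^s * sqrt(|disc(K)|) = (2!/2^2) * (4/pi)^0 * sqrt(2828)
= 0.5 * 1.000000 * 53.178943
= 26.5895

26.5895


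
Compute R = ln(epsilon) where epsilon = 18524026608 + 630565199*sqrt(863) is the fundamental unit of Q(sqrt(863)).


epsilon = 18524026608 + 630565199*sqrt(863)
= 3.7048e+10
R = ln(3.7048e+10)
= 24.3355

24.3355


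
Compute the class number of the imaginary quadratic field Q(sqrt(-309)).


K = Q(sqrt(-309)). d mod 4 = 3, so D = disc(K) = 4d = -1236
h(K) equals the number of primitive reduced positive-definite forms (a, b, c) = a*x^2 + b*x*y + c*y^2 with b^2 - 4ac = D,
where reduced means |b| <= a <= c, with b >= 0 whenever |b| = a or a = c, and primitive means gcd(a, b, c) = 1.
Reduced forces 3a^2 <= |D| = 1236, so 1 <= a <= 20; b must have the parity of D, and c = (b^2 - D)/(4a) must be an integer >= a.
Enumerate a = 1..20, b in [-a, a]:
  a=1: (1, 0, 309)  [1]
  a=2: (2, 2, 155)  [1]
  a=3: (3, 0, 103)  [1]
  a=4: none
  a=5: (5, -2, 62), (5, 2, 62)  [2]
  a=6: (6, 6, 53)  [1]
  a=7..9: none
  a=10: (10, -2, 31), (10, 2, 31)  [2]
  a=11..12: none
  a=13: (13, -8, 25), (13, 8, 25)  [2]
  a=14: none
  a=15: (15, -12, 23), (15, 12, 23)  [2]
  a=16..20: none
Total reduced forms: 1 + 1 + 1 + 2 + 1 + 2 + 2 + 2 = 12
h = 12

12


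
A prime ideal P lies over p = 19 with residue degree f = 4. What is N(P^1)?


N(P^a) = p^(a*f)
= 19^(1*4)
= 19^4
= 130321

130321


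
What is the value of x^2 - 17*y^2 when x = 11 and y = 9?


x^2 - d*y^2
= 11^2 - 17*9^2
= 121 - 1377
= -1256

-1256


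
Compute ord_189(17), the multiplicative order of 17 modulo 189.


We want ord_189(17), the smallest k >= 1 with 17^k = 1 mod 189.
n = 189 = 3^3 * 7, phi(189) = 108; the order divides phi(n).
Divisors of 108: 1, 2, 3, 4, 6, 9, 12, 18, 27, 36, 54, 108
Repeated squaring mod 189: 17^1 = 17, 17^2 = 100, 17^4 = 172, 17^8 = 100, 17^16 = 172, 17^32 = 100, 17^64 = 172
Test divisors in increasing order:
  k=1: 17^1 = 17 mod 189
  k=2: 17^2 = 100 mod 189
  k=3: 17^3 = 100 * 17 = 188 mod 189
  k=4: 17^4 = 172 mod 189
  k=6: 17^6 = 172 * 100 = 1 mod 189  <- first divisor giving 1
Order = 6

6


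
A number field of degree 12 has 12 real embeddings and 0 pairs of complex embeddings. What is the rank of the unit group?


By Dirichlet's unit theorem:
rank = r1 + r2 - 1
= 12 + 0 - 1
= 11

11


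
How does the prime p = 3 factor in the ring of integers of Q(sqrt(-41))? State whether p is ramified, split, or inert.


K = Q(sqrt(-41)). Since d mod 4 = 3, disc(K) = -164.
Check p | disc: -164 mod 3 = 1.
p does not divide disc. Compute Legendre symbol (d/p):
1^((3-1)/2) mod 3 = 1
(d/p) = 1, so p splits: (p) = P*P' with e=1, f=1, g=2.
Therefore p is split.

split


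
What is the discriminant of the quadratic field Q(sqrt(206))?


For K = Q(sqrt(d)) with d squarefree: disc(K) = d if d = 1 mod 4, and disc(K) = 4d if d = 2 or 3 mod 4.
Here d = 206, and d mod 4 = 2.
d = 2 mod 4, not 1 (O_K = Z[sqrt(d)]), so disc(K) = 4d = 4 * (206) = 824

824


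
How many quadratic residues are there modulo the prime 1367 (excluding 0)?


For prime p, the number of non-zero quadratic residues is (p-1)/2.
= (1367-1)/2
= 683

683


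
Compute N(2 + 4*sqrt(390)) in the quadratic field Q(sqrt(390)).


N(a + b*sqrt(d)) = a^2 - d*b^2
= (2)^2 - (390)*(4)^2
= 4 - 6240
= -6236

-6236


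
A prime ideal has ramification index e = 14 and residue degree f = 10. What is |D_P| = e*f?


|D_P| = e * f
= 14 * 10
= 140

140


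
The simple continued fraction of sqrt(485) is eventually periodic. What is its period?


Run the CF algorithm for sqrt(485).
a_0 = floor(sqrt(485)) = 22; set m_0=0, q_0=1.
Recurrence: m' = q*a - m,  q' = (d - m'^2)/q,  a' = floor((a_0 + m')/q').
  step 1: m=22, q=1, a=44
a_1 = 2*a_0 = 44, so the period closes here.
sqrt(485) = [22; 44]
Period length = 1

1


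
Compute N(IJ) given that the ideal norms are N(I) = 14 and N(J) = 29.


N(IJ) = N(I) * N(J)
= 14 * 29
= 406

406


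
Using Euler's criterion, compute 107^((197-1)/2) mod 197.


p = 197 is prime and the exponent is (p-1)/2 = 98, so by Euler's criterion 107^98 = (107/197) = +1 or -1 mod 197.
Compute by square-and-multiply:
  98 = 64 + 32 + 2 (binary 1100010)
  Repeated squaring mod 197: 107^1 = 107, 107^2 = 23, 107^4 = 135, 107^8 = 101, 107^16 = 154, 107^32 = 76, 107^64 = 63
  107^98 = 107^64 * 107^32 * 107^2 = 63 * 76 * 23 mod 197
    63 * 76 = 4788 = 60 mod 197
    60 * 23 = 1380 = 1 mod 197
  107^98 = 1 mod 197
Result 1: 107 is a quadratic residue mod 197.
107^98 mod 197 = 1

1


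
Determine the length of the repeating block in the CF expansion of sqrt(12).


Run the CF algorithm for sqrt(12).
a_0 = floor(sqrt(12)) = 3; set m_0=0, q_0=1.
Recurrence: m' = q*a - m,  q' = (d - m'^2)/q,  a' = floor((a_0 + m')/q').
  step 1: m=3, q=3, a=2
  step 2: m=3, q=1, a=6
a_2 = 2*a_0 = 6, so the period closes here.
sqrt(12) = [3; 2, 6]
Period length = 2

2


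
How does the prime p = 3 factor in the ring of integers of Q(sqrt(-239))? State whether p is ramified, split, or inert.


K = Q(sqrt(-239)). Since d mod 4 = 1, disc(K) = -239.
Check p | disc: -239 mod 3 = 1.
p does not divide disc. Compute Legendre symbol (d/p):
1^((3-1)/2) mod 3 = 1
(d/p) = 1, so p splits: (p) = P*P' with e=1, f=1, g=2.
Therefore p is split.

split


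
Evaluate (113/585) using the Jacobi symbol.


Compute (113/585) via quadratic reciprocity:
  reciprocity: (113/585) -> +(585/113)
  reduce: (20/113)
  pull out 2: (2/113) = +1  (since 113 mod 8 = 1)
  pull out 2: (2/113) = +1  (since 113 mod 8 = 1)
  reciprocity: (5/113) -> +(113/5)
  reduce: (3/5)
  reciprocity: (3/5) -> +(5/3)
  reduce: (2/3)
  pull out 2: (2/3) = -1  (since 3 mod 8 = 3)
  (1/3) = 1
Product of signs = -1

-1


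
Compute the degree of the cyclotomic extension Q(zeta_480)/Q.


The degree equals Euler's totient phi(480).
480 = 2^5 * 3 * 5
phi(480) = 128

128


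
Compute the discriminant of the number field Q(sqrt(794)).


For K = Q(sqrt(d)) with d squarefree: disc(K) = d if d = 1 mod 4, and disc(K) = 4d if d = 2 or 3 mod 4.
Here d = 794, and d mod 4 = 2.
d = 2 mod 4, not 1 (O_K = Z[sqrt(d)]), so disc(K) = 4d = 4 * (794) = 3176

3176


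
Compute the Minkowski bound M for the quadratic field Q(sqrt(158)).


d = 158, d mod 4 = 2, so disc(K) = 4d = 632; |disc(K)| = 632
Real quadratic field, so n = 2, s = r2 = 0, r1 = 2
M = (n!/n^n) * (4/pi)^s * sqrt(|disc(K)|) = (2!/2^2) * (4/pi)^0 * sqrt(632)
= 0.5 * 1.000000 * 25.139610
= 12.5698

12.5698


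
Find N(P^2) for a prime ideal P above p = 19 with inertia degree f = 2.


N(P^a) = p^(a*f)
= 19^(2*2)
= 19^4
= 130321

130321


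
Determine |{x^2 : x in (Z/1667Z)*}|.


For prime p, the number of non-zero quadratic residues is (p-1)/2.
= (1667-1)/2
= 833

833


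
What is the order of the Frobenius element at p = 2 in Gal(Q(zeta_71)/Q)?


The Frobenius at p in Gal(Q(zeta_n)/Q) = (Z/nZ)* is the class of p, so its order is ord_71(2), the smallest k >= 1 with 2^k = 1 mod 71.
n = 71 = 71, phi(71) = 70; the order divides phi(n).
Divisors of 70: 1, 2, 5, 7, 10, 14, 35, 70
Repeated squaring mod 71: 2^1 = 2, 2^2 = 4, 2^4 = 16, 2^8 = 43, 2^16 = 3, 2^32 = 9, 2^64 = 10
Test divisors in increasing order:
  k=1: 2^1 = 2 mod 71
  k=2: 2^2 = 4 mod 71
  k=5: 2^5 = 16 * 2 = 32 mod 71
  k=7: 2^7 = 16 * 4 * 2 = 57 mod 71
  k=10: 2^10 = 43 * 4 = 30 mod 71
  k=14: 2^14 = 43 * 16 * 4 = 54 mod 71
  k=35: 2^35 = 9 * 4 * 2 = 1 mod 71  <- first divisor giving 1
Order = 35

35


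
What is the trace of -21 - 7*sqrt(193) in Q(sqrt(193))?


Tr(a + b*sqrt(d)) = (a + b*sqrt(d)) + (a - b*sqrt(d)) = 2a
= 2 * (-21)
= -42

-42


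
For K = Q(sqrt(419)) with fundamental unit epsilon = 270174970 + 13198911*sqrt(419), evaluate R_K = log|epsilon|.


epsilon = 270174970 + 13198911*sqrt(419)
= 5.4035e+08
R = ln(5.4035e+08)
= 20.1077

20.1077


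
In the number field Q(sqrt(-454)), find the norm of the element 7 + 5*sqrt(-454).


N(a + b*sqrt(d)) = a^2 - d*b^2
= (7)^2 - (-454)*(5)^2
= 49 + 11350
= 11399

11399


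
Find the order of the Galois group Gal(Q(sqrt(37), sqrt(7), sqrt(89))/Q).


The 3 square roots of distinct primes are multiplicatively independent over Q,
so [K:Q] = 2^3 and Gal(K/Q) is isomorphic to (Z/2Z)^3.
|Gal| = 2^3 = 8

8


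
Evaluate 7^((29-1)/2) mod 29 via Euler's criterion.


p = 29 is prime and the exponent is (p-1)/2 = 14, so by Euler's criterion 7^14 = (7/29) = +1 or -1 mod 29.
Compute by square-and-multiply:
  14 = 8 + 4 + 2 (binary 1110)
  Repeated squaring mod 29: 7^1 = 7, 7^2 = 20, 7^4 = 23, 7^8 = 7
  7^14 = 7^8 * 7^4 * 7^2 = 7 * 23 * 20 mod 29
    7 * 23 = 161 = 16 mod 29
    16 * 20 = 320 = 1 mod 29
  7^14 = 1 mod 29
Result 1: 7 is a quadratic residue mod 29.
7^14 mod 29 = 1

1


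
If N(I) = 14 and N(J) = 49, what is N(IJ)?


N(IJ) = N(I) * N(J)
= 14 * 49
= 686

686


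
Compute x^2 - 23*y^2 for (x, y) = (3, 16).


x^2 - d*y^2
= 3^2 - 23*16^2
= 9 - 5888
= -5879

-5879


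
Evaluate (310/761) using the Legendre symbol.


p = 761 is prime, so compute (310/761) with the reciprocity algorithm (Jacobi-symbol steps: pull out 2s via (2/n), flip via reciprocity, reduce):
  pull out 2: (2/761) = +1  (since 761 mod 8 = 1)
  reciprocity: (155/761) -> +(761/155)
  reduce: (141/155)
  reciprocity: (141/155) -> +(155/141)
  reduce: (14/141)
  pull out 2: (2/141) = -1  (since 141 mod 8 = 5)
  reciprocity: (7/141) -> +(141/7)
  reduce: (1/7)
  (1/7) = 1
Product of signs = -1
(310/761) = -1

-1


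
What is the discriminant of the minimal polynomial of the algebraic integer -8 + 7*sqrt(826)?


The element -8 + 7*sqrt(826) has minimal polynomial:
x^2 + 16*x - 40410
Discriminant = (16)^2 - 4*(-40410)
= 256 + 161640
= 161896

161896


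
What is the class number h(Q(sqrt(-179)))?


K = Q(sqrt(-179)). d mod 4 = 1, so D = disc(K) = d = -179
h(K) equals the number of primitive reduced positive-definite forms (a, b, c) = a*x^2 + b*x*y + c*y^2 with b^2 - 4ac = D,
where reduced means |b| <= a <= c, with b >= 0 whenever |b| = a or a = c, and primitive means gcd(a, b, c) = 1.
Reduced forces 3a^2 <= |D| = 179, so 1 <= a <= 7; b must have the parity of D, and c = (b^2 - D)/(4a) must be an integer >= a.
Enumerate a = 1..7, b in [-a, a]:
  a=1: (1, 1, 45)  [1]
  a=2: none
  a=3: (3, -1, 15), (3, 1, 15)  [2]
  a=4: none
  a=5: (5, -1, 9), (5, 1, 9)  [2]
  a=6..7: none
Total reduced forms: 1 + 2 + 2 = 5
h = 5

5


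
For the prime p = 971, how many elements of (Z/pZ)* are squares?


For prime p, the number of non-zero quadratic residues is (p-1)/2.
= (971-1)/2
= 485

485


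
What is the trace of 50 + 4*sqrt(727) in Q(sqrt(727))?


Tr(a + b*sqrt(d)) = (a + b*sqrt(d)) + (a - b*sqrt(d)) = 2a
= 2 * (50)
= 100

100


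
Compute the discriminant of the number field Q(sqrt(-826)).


For K = Q(sqrt(d)) with d squarefree: disc(K) = d if d = 1 mod 4, and disc(K) = 4d if d = 2 or 3 mod 4.
Here d = -826, and d mod 4 = 2.
d = 2 mod 4, not 1 (O_K = Z[sqrt(d)]), so disc(K) = 4d = 4 * (-826) = -3304

-3304


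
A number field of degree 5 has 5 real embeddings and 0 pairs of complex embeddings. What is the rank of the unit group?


By Dirichlet's unit theorem:
rank = r1 + r2 - 1
= 5 + 0 - 1
= 4

4


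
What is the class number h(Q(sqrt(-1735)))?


K = Q(sqrt(-1735)). d mod 4 = 1, so D = disc(K) = d = -1735
h(K) equals the number of primitive reduced positive-definite forms (a, b, c) = a*x^2 + b*x*y + c*y^2 with b^2 - 4ac = D,
where reduced means |b| <= a <= c, with b >= 0 whenever |b| = a or a = c, and primitive means gcd(a, b, c) = 1.
Reduced forces 3a^2 <= |D| = 1735, so 1 <= a <= 24; b must have the parity of D, and c = (b^2 - D)/(4a) must be an integer >= a.
Enumerate a = 1..24, b in [-a, a]:
  a=1: (1, 1, 434)  [1]
  a=2: (2, -1, 217), (2, 1, 217)  [2]
  a=3: none
  a=4: (4, -3, 109), (4, 3, 109)  [2]
  a=5: (5, 5, 88)  [1]
  a=6: none
  a=7: (7, -1, 62), (7, 1, 62)  [2]
  a=8: (8, -5, 55), (8, 5, 55)  [2]
  a=9: none
  a=10: (10, -5, 44), (10, 5, 44)  [2]
  a=11: (11, -5, 40), (11, 5, 40)  [2]
  a=12..13: none
  a=14: (14, -13, 34), (14, -1, 31), (14, 1, 31), (14, 13, 34)  [4]
  a=15: none
  a=16: (16, -11, 29), (16, 11, 29)  [2]
  a=17: (17, -13, 28), (17, 13, 28)  [2]
  a=18..19: none
  a=20: (20, -5, 22), (20, 5, 22)  [2]
  a=21: none
  a=22: (22, -17, 23), (22, 17, 23)  [2]
  a=23..24: none
Total reduced forms: 1 + 2 + 2 + 1 + 2 + 2 + 2 + 2 + 4 + 2 + 2 + 2 + 2 = 26
h = 26

26


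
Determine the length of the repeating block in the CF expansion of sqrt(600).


Run the CF algorithm for sqrt(600).
a_0 = floor(sqrt(600)) = 24; set m_0=0, q_0=1.
Recurrence: m' = q*a - m,  q' = (d - m'^2)/q,  a' = floor((a_0 + m')/q').
  step 1: m=24, q=24, a=2
  step 2: m=24, q=1, a=48
a_2 = 2*a_0 = 48, so the period closes here.
sqrt(600) = [24; 2, 48]
Period length = 2

2


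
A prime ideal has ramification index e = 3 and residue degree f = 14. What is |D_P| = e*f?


|D_P| = e * f
= 3 * 14
= 42

42


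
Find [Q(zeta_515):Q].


The degree equals Euler's totient phi(515).
515 = 5 * 103
phi(515) = 408

408


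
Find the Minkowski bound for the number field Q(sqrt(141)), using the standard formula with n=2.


d = 141, d mod 4 = 1, so disc(K) = d = 141; |disc(K)| = 141
Real quadratic field, so n = 2, s = r2 = 0, r1 = 2
M = (n!/n^n) * (4/pi)^s * sqrt(|disc(K)|) = (2!/2^2) * (4/pi)^0 * sqrt(141)
= 0.5 * 1.000000 * 11.874342
= 5.9372

5.9372


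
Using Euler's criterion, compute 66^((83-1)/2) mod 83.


p = 83 is prime and the exponent is (p-1)/2 = 41, so by Euler's criterion 66^41 = (66/83) = +1 or -1 mod 83.
Compute by square-and-multiply:
  41 = 32 + 8 + 1 (binary 101001)
  Repeated squaring mod 83: 66^1 = 66, 66^2 = 40, 66^4 = 23, 66^8 = 31, 66^16 = 48, 66^32 = 63
  66^41 = 66^32 * 66^8 * 66^1 = 63 * 31 * 66 mod 83
    63 * 31 = 1953 = 44 mod 83
    44 * 66 = 2904 = 82 mod 83
  66^41 = 82 mod 83
Result 82 = p - 1 = -1 mod 83: 66 is a quadratic non-residue mod 83. As a residue in [0, p-1] the value is 82.
66^41 mod 83 = 82

82


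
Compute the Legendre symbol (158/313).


p = 313 is prime, so compute (158/313) with the reciprocity algorithm (Jacobi-symbol steps: pull out 2s via (2/n), flip via reciprocity, reduce):
  pull out 2: (2/313) = +1  (since 313 mod 8 = 1)
  reciprocity: (79/313) -> +(313/79)
  reduce: (76/79)
  pull out 2: (2/79) = +1  (since 79 mod 8 = 7)
  pull out 2: (2/79) = +1  (since 79 mod 8 = 7)
  reciprocity: (19/79) -> -(79/19)
  reduce: (3/19)
  reciprocity: (3/19) -> -(19/3)
  reduce: (1/3)
  (1/3) = 1
Product of signs = 1
(158/313) = 1

1


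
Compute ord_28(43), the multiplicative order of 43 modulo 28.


We want ord_28(43), the smallest k >= 1 with 43^k = 1 mod 28.
n = 28 = 2^2 * 7, phi(28) = 12; the order divides phi(n).
Divisors of 12: 1, 2, 3, 4, 6, 12
Repeated squaring mod 28: 43^1 = 15, 43^2 = 1, 43^4 = 1, 43^8 = 1
Test divisors in increasing order:
  k=1: 43^1 = 15 mod 28
  k=2: 43^2 = 1 mod 28  <- first divisor giving 1
Order = 2

2


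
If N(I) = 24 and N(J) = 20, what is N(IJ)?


N(IJ) = N(I) * N(J)
= 24 * 20
= 480

480


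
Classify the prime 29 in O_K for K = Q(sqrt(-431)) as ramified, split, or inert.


K = Q(sqrt(-431)). Since d mod 4 = 1, disc(K) = -431.
Check p | disc: -431 mod 29 = 4.
p does not divide disc. Compute Legendre symbol (d/p):
4^((29-1)/2) mod 29 = 1
(d/p) = 1, so p splits: (p) = P*P' with e=1, f=1, g=2.
Therefore p is split.

split


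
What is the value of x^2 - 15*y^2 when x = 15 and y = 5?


x^2 - d*y^2
= 15^2 - 15*5^2
= 225 - 375
= -150

-150


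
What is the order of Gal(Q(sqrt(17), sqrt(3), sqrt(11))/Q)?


The 3 square roots of distinct primes are multiplicatively independent over Q,
so [K:Q] = 2^3 and Gal(K/Q) is isomorphic to (Z/2Z)^3.
|Gal| = 2^3 = 8

8


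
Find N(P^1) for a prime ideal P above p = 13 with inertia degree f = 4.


N(P^a) = p^(a*f)
= 13^(1*4)
= 13^4
= 28561

28561


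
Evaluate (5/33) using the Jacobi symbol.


Compute (5/33) via quadratic reciprocity:
  reciprocity: (5/33) -> +(33/5)
  reduce: (3/5)
  reciprocity: (3/5) -> +(5/3)
  reduce: (2/3)
  pull out 2: (2/3) = -1  (since 3 mod 8 = 3)
  (1/3) = 1
Product of signs = -1

-1


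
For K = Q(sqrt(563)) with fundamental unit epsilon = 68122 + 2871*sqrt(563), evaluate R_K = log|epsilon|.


epsilon = 68122 + 2871*sqrt(563)
= 136244.0000
R = ln(136244.0000)
= 11.8222

11.8222


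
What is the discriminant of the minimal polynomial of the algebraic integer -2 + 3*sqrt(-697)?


The element -2 + 3*sqrt(-697) has minimal polynomial:
x^2 + 4*x + 6277
Discriminant = (4)^2 - 4*(6277)
= 16 - 25108
= -25092

-25092


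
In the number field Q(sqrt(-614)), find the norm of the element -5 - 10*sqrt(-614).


N(a + b*sqrt(d)) = a^2 - d*b^2
= (-5)^2 - (-614)*(-10)^2
= 25 + 61400
= 61425

61425


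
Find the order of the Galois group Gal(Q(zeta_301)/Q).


|Gal(Q(zeta_301)/Q)| = phi(301)
= 252

252


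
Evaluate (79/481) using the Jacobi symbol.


Compute (79/481) via quadratic reciprocity:
  reciprocity: (79/481) -> +(481/79)
  reduce: (7/79)
  reciprocity: (7/79) -> -(79/7)
  reduce: (2/7)
  pull out 2: (2/7) = +1  (since 7 mod 8 = 7)
  (1/7) = 1
Product of signs = -1

-1


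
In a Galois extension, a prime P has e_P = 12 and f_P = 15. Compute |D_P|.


|D_P| = e * f
= 12 * 15
= 180

180


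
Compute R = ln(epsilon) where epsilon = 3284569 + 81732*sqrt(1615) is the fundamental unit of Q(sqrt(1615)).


epsilon = 3284569 + 81732*sqrt(1615)
= 6.5691e+06
R = ln(6.5691e+06)
= 15.6979

15.6979


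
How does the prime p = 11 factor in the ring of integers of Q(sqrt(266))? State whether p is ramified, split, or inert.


K = Q(sqrt(266)). Since d mod 4 = 2, disc(K) = 1064.
Check p | disc: 1064 mod 11 = 8.
p does not divide disc. Compute Legendre symbol (d/p):
2^((11-1)/2) mod 11 = -1
(d/p) = -1, so p is inert: (p) stays prime with e=1, f=2, g=1.
Therefore p is inert.

inert


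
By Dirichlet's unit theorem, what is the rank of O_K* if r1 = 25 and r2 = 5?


By Dirichlet's unit theorem:
rank = r1 + r2 - 1
= 25 + 5 - 1
= 29

29


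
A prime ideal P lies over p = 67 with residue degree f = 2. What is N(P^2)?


N(P^a) = p^(a*f)
= 67^(2*2)
= 67^4
= 20151121

20151121


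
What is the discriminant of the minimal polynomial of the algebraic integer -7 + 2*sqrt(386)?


The element -7 + 2*sqrt(386) has minimal polynomial:
x^2 + 14*x - 1495
Discriminant = (14)^2 - 4*(-1495)
= 196 + 5980
= 6176

6176


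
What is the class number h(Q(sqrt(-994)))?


K = Q(sqrt(-994)). d mod 4 = 2, so D = disc(K) = 4d = -3976
h(K) equals the number of primitive reduced positive-definite forms (a, b, c) = a*x^2 + b*x*y + c*y^2 with b^2 - 4ac = D,
where reduced means |b| <= a <= c, with b >= 0 whenever |b| = a or a = c, and primitive means gcd(a, b, c) = 1.
Reduced forces 3a^2 <= |D| = 3976, so 1 <= a <= 36; b must have the parity of D, and c = (b^2 - D)/(4a) must be an integer >= a.
Enumerate a = 1..36, b in [-a, a]:
  a=1: (1, 0, 994)  [1]
  a=2: (2, 0, 497)  [1]
  a=3..4: none
  a=5: (5, -2, 199), (5, 2, 199)  [2]
  a=6: none
  a=7: (7, 0, 142)  [1]
  a=8..9: none
  a=10: (10, -8, 101), (10, 8, 101)  [2]
  a=11..13: none
  a=14: (14, 0, 71)  [1]
  a=15..16: none
  a=17: (17, -6, 59), (17, 6, 59)  [2]
  a=18..22: none
  a=23: (23, -16, 46), (23, 16, 46)  [2]
  a=24: none
  a=25: (25, -18, 43), (25, 18, 43)  [2]
  a=26..33: none
  a=34: (34, -28, 35), (34, 28, 35)  [2]
  a=35..36: none
Total reduced forms: 1 + 1 + 2 + 1 + 2 + 1 + 2 + 2 + 2 + 2 = 16
h = 16

16


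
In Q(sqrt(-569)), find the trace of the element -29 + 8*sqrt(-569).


Tr(a + b*sqrt(d)) = (a + b*sqrt(d)) + (a - b*sqrt(d)) = 2a
= 2 * (-29)
= -58

-58


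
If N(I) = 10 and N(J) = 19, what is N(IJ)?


N(IJ) = N(I) * N(J)
= 10 * 19
= 190

190


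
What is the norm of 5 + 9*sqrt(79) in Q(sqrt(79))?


N(a + b*sqrt(d)) = a^2 - d*b^2
= (5)^2 - (79)*(9)^2
= 25 - 6399
= -6374

-6374


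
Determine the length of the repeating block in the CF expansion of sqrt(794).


Run the CF algorithm for sqrt(794).
a_0 = floor(sqrt(794)) = 28; set m_0=0, q_0=1.
Recurrence: m' = q*a - m,  q' = (d - m'^2)/q,  a' = floor((a_0 + m')/q').
  step 1: m=28, q=10, a=5
  step 2: m=22, q=31, a=1
  step 3: m=9, q=23, a=1
  step 4: m=14, q=26, a=1
  step 5: m=12, q=25, a=1
  step 6: m=13, q=25, a=1
  step 7: m=12, q=26, a=1
  step 8: m=14, q=23, a=1
  step 9: m=9, q=31, a=1
  step 10: m=22, q=10, a=5
  step 11: m=28, q=1, a=56
a_11 = 2*a_0 = 56, so the period closes here.
sqrt(794) = [28; 5, 1, 1, 1, 1, 1, 1, 1, 1, 5, 56]
Period length = 11

11


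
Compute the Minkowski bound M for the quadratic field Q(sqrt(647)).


d = 647, d mod 4 = 3, so disc(K) = 4d = 2588; |disc(K)| = 2588
Real quadratic field, so n = 2, s = r2 = 0, r1 = 2
M = (n!/n^n) * (4/pi)^s * sqrt(|disc(K)|) = (2!/2^2) * (4/pi)^0 * sqrt(2588)
= 0.5 * 1.000000 * 50.872389
= 25.4362

25.4362


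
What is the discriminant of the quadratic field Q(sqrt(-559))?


For K = Q(sqrt(d)) with d squarefree: disc(K) = d if d = 1 mod 4, and disc(K) = 4d if d = 2 or 3 mod 4.
Here d = -559, and d mod 4 = 1.
d = 1 mod 4 (O_K = Z[(1+sqrt(d))/2]), so disc(K) = d = -559

-559


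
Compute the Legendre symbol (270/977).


p = 977 is prime, so compute (270/977) with the reciprocity algorithm (Jacobi-symbol steps: pull out 2s via (2/n), flip via reciprocity, reduce):
  pull out 2: (2/977) = +1  (since 977 mod 8 = 1)
  reciprocity: (135/977) -> +(977/135)
  reduce: (32/135)
  pull out 2: (2/135) = +1  (since 135 mod 8 = 7)
  pull out 2: (2/135) = +1  (since 135 mod 8 = 7)
  pull out 2: (2/135) = +1  (since 135 mod 8 = 7)
  pull out 2: (2/135) = +1  (since 135 mod 8 = 7)
  pull out 2: (2/135) = +1  (since 135 mod 8 = 7)
  (1/135) = 1
Product of signs = 1
(270/977) = 1

1


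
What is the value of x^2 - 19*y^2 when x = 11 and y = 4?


x^2 - d*y^2
= 11^2 - 19*4^2
= 121 - 304
= -183

-183


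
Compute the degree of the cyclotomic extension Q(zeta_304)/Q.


The degree equals Euler's totient phi(304).
304 = 2^4 * 19
phi(304) = 144

144


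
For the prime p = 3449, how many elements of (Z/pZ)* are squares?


For prime p, the number of non-zero quadratic residues is (p-1)/2.
= (3449-1)/2
= 1724

1724


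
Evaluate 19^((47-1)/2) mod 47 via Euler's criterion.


p = 47 is prime and the exponent is (p-1)/2 = 23, so by Euler's criterion 19^23 = (19/47) = +1 or -1 mod 47.
Compute by square-and-multiply:
  23 = 16 + 4 + 2 + 1 (binary 10111)
  Repeated squaring mod 47: 19^1 = 19, 19^2 = 32, 19^4 = 37, 19^8 = 6, 19^16 = 36
  19^23 = 19^16 * 19^4 * 19^2 * 19^1 = 36 * 37 * 32 * 19 mod 47
    36 * 37 = 1332 = 16 mod 47
    16 * 32 = 512 = 42 mod 47
    42 * 19 = 798 = 46 mod 47
  19^23 = 46 mod 47
Result 46 = p - 1 = -1 mod 47: 19 is a quadratic non-residue mod 47. As a residue in [0, p-1] the value is 46.
19^23 mod 47 = 46

46


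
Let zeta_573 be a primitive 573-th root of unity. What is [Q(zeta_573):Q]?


The degree equals Euler's totient phi(573).
573 = 3 * 191
phi(573) = 380

380


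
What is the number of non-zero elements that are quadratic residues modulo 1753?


For prime p, the number of non-zero quadratic residues is (p-1)/2.
= (1753-1)/2
= 876

876


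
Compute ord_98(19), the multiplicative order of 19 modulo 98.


We want ord_98(19), the smallest k >= 1 with 19^k = 1 mod 98.
n = 98 = 2 * 7^2, phi(98) = 42; the order divides phi(n).
Divisors of 42: 1, 2, 3, 6, 7, 14, 21, 42
Repeated squaring mod 98: 19^1 = 19, 19^2 = 67, 19^4 = 79, 19^8 = 67, 19^16 = 79, 19^32 = 67
Test divisors in increasing order:
  k=1: 19^1 = 19 mod 98
  k=2: 19^2 = 67 mod 98
  k=3: 19^3 = 67 * 19 = 97 mod 98
  k=6: 19^6 = 79 * 67 = 1 mod 98  <- first divisor giving 1
Order = 6

6


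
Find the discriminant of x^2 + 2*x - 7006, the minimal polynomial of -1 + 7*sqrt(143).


The element -1 + 7*sqrt(143) has minimal polynomial:
x^2 + 2*x - 7006
Discriminant = (2)^2 - 4*(-7006)
= 4 + 28024
= 28028

28028


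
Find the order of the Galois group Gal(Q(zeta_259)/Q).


|Gal(Q(zeta_259)/Q)| = phi(259)
= 216

216


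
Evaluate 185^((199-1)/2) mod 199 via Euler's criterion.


p = 199 is prime and the exponent is (p-1)/2 = 99, so by Euler's criterion 185^99 = (185/199) = +1 or -1 mod 199.
Compute by square-and-multiply:
  99 = 64 + 32 + 2 + 1 (binary 1100011)
  Repeated squaring mod 199: 185^1 = 185, 185^2 = 196, 185^4 = 9, 185^8 = 81, 185^16 = 193, 185^32 = 36, 185^64 = 102
  185^99 = 185^64 * 185^32 * 185^2 * 185^1 = 102 * 36 * 196 * 185 mod 199
    102 * 36 = 3672 = 90 mod 199
    90 * 196 = 17640 = 128 mod 199
    128 * 185 = 23680 = 198 mod 199
  185^99 = 198 mod 199
Result 198 = p - 1 = -1 mod 199: 185 is a quadratic non-residue mod 199. As a residue in [0, p-1] the value is 198.
185^99 mod 199 = 198

198


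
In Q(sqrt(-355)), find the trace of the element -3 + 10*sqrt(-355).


Tr(a + b*sqrt(d)) = (a + b*sqrt(d)) + (a - b*sqrt(d)) = 2a
= 2 * (-3)
= -6

-6


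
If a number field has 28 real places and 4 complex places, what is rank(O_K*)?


By Dirichlet's unit theorem:
rank = r1 + r2 - 1
= 28 + 4 - 1
= 31

31


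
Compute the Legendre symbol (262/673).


p = 673 is prime, so compute (262/673) with the reciprocity algorithm (Jacobi-symbol steps: pull out 2s via (2/n), flip via reciprocity, reduce):
  pull out 2: (2/673) = +1  (since 673 mod 8 = 1)
  reciprocity: (131/673) -> +(673/131)
  reduce: (18/131)
  pull out 2: (2/131) = -1  (since 131 mod 8 = 3)
  reciprocity: (9/131) -> +(131/9)
  reduce: (5/9)
  reciprocity: (5/9) -> +(9/5)
  reduce: (4/5)
  pull out 2: (2/5) = -1  (since 5 mod 8 = 5)
  pull out 2: (2/5) = -1  (since 5 mod 8 = 5)
  (1/5) = 1
Product of signs = -1
(262/673) = -1

-1


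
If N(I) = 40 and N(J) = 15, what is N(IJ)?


N(IJ) = N(I) * N(J)
= 40 * 15
= 600

600


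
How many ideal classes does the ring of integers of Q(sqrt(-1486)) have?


K = Q(sqrt(-1486)). d mod 4 = 2, so D = disc(K) = 4d = -5944
h(K) equals the number of primitive reduced positive-definite forms (a, b, c) = a*x^2 + b*x*y + c*y^2 with b^2 - 4ac = D,
where reduced means |b| <= a <= c, with b >= 0 whenever |b| = a or a = c, and primitive means gcd(a, b, c) = 1.
Reduced forces 3a^2 <= |D| = 5944, so 1 <= a <= 44; b must have the parity of D, and c = (b^2 - D)/(4a) must be an integer >= a.
Enumerate a = 1..44, b in [-a, a]:
  a=1: (1, 0, 1486)  [1]
  a=2: (2, 0, 743)  [1]
  a=3..4: none
  a=5: (5, -4, 298), (5, 4, 298)  [2]
  a=6..9: none
  a=10: (10, -4, 149), (10, 4, 149)  [2]
  a=11..12: none
  a=13: (13, -6, 115), (13, 6, 115)  [2]
  a=14..22: none
  a=23: (23, -6, 65), (23, 6, 65)  [2]
  a=24: none
  a=25: (25, -16, 62), (25, 16, 62)  [2]
  a=26: (26, -20, 61), (26, 20, 61)  [2]
  a=27..28: none
  a=29: (29, -28, 58), (29, 28, 58)  [2]
  a=30: none
  a=31: (31, -16, 50), (31, 16, 50)  [2]
  a=32..40: none
  a=41: (41, -40, 46), (41, 40, 46)  [2]
  a=42..44: none
Total reduced forms: 1 + 1 + 2 + 2 + 2 + 2 + 2 + 2 + 2 + 2 + 2 = 20
h = 20

20


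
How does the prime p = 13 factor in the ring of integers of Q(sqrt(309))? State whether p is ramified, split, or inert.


K = Q(sqrt(309)). Since d mod 4 = 1, disc(K) = 309.
Check p | disc: 309 mod 13 = 10.
p does not divide disc. Compute Legendre symbol (d/p):
10^((13-1)/2) mod 13 = 1
(d/p) = 1, so p splits: (p) = P*P' with e=1, f=1, g=2.
Therefore p is split.

split


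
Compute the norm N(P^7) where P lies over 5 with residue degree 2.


N(P^a) = p^(a*f)
= 5^(7*2)
= 5^14
= 6103515625

6103515625


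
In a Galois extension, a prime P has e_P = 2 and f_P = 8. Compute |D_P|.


|D_P| = e * f
= 2 * 8
= 16

16


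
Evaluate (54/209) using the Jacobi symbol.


Compute (54/209) via quadratic reciprocity:
  pull out 2: (2/209) = +1  (since 209 mod 8 = 1)
  reciprocity: (27/209) -> +(209/27)
  reduce: (20/27)
  pull out 2: (2/27) = -1  (since 27 mod 8 = 3)
  pull out 2: (2/27) = -1  (since 27 mod 8 = 3)
  reciprocity: (5/27) -> +(27/5)
  reduce: (2/5)
  pull out 2: (2/5) = -1  (since 5 mod 8 = 5)
  (1/5) = 1
Product of signs = -1

-1


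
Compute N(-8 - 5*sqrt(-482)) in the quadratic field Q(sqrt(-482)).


N(a + b*sqrt(d)) = a^2 - d*b^2
= (-8)^2 - (-482)*(-5)^2
= 64 + 12050
= 12114

12114


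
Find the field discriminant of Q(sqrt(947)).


For K = Q(sqrt(d)) with d squarefree: disc(K) = d if d = 1 mod 4, and disc(K) = 4d if d = 2 or 3 mod 4.
Here d = 947, and d mod 4 = 3.
d = 3 mod 4, not 1 (O_K = Z[sqrt(d)]), so disc(K) = 4d = 4 * (947) = 3788

3788


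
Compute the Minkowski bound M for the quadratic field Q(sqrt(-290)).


d = -290, d mod 4 = 2, so disc(K) = 4d = -1160; |disc(K)| = 1160
Imaginary quadratic field, so n = 2, s = r2 = 1, r1 = 0
M = (n!/n^n) * (4/pi)^s * sqrt(|disc(K)|) = (2!/2^2) * (4/pi)^1 * sqrt(1160)
= 0.5 * 1.273240 * 34.058773
= 21.6825

21.6825


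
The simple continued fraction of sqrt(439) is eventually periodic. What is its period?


Run the CF algorithm for sqrt(439).
a_0 = floor(sqrt(439)) = 20; set m_0=0, q_0=1.
Recurrence: m' = q*a - m,  q' = (d - m'^2)/q,  a' = floor((a_0 + m')/q').
  step 1: m=20, q=39, a=1
  step 2: m=19, q=2, a=19
  step 3: m=19, q=39, a=1
  step 4: m=20, q=1, a=40
a_4 = 2*a_0 = 40, so the period closes here.
sqrt(439) = [20; 1, 19, 1, 40]
Period length = 4

4


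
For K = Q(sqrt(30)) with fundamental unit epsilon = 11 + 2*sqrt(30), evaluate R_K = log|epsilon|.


epsilon = 11 + 2*sqrt(30)
= 21.9545
R = ln(21.9545)
= 3.0890

3.0890


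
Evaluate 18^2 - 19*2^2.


x^2 - d*y^2
= 18^2 - 19*2^2
= 324 - 76
= 248

248


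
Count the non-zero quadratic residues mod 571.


For prime p, the number of non-zero quadratic residues is (p-1)/2.
= (571-1)/2
= 285

285


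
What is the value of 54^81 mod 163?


p = 163 is prime and the exponent is (p-1)/2 = 81, so by Euler's criterion 54^81 = (54/163) = +1 or -1 mod 163.
Compute by square-and-multiply:
  81 = 64 + 16 + 1 (binary 1010001)
  Repeated squaring mod 163: 54^1 = 54, 54^2 = 145, 54^4 = 161, 54^8 = 4, 54^16 = 16, 54^32 = 93, 54^64 = 10
  54^81 = 54^64 * 54^16 * 54^1 = 10 * 16 * 54 mod 163
    10 * 16 = 160 = 160 mod 163
    160 * 54 = 8640 = 1 mod 163
  54^81 = 1 mod 163
Result 1: 54 is a quadratic residue mod 163.
54^81 mod 163 = 1

1


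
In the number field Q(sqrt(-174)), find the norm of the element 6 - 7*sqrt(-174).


N(a + b*sqrt(d)) = a^2 - d*b^2
= (6)^2 - (-174)*(-7)^2
= 36 + 8526
= 8562

8562


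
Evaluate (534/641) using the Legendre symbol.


p = 641 is prime, so compute (534/641) with the reciprocity algorithm (Jacobi-symbol steps: pull out 2s via (2/n), flip via reciprocity, reduce):
  pull out 2: (2/641) = +1  (since 641 mod 8 = 1)
  reciprocity: (267/641) -> +(641/267)
  reduce: (107/267)
  reciprocity: (107/267) -> -(267/107)
  reduce: (53/107)
  reciprocity: (53/107) -> +(107/53)
  reduce: (1/53)
  (1/53) = 1
Product of signs = -1
(534/641) = -1

-1


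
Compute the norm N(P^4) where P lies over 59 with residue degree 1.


N(P^a) = p^(a*f)
= 59^(4*1)
= 59^4
= 12117361

12117361


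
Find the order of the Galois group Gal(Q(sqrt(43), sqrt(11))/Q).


The 2 square roots of distinct primes are multiplicatively independent over Q,
so [K:Q] = 2^2 and Gal(K/Q) is isomorphic to (Z/2Z)^2.
|Gal| = 2^2 = 4

4


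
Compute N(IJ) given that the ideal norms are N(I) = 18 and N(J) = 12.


N(IJ) = N(I) * N(J)
= 18 * 12
= 216

216


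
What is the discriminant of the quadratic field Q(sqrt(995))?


For K = Q(sqrt(d)) with d squarefree: disc(K) = d if d = 1 mod 4, and disc(K) = 4d if d = 2 or 3 mod 4.
Here d = 995, and d mod 4 = 3.
d = 3 mod 4, not 1 (O_K = Z[sqrt(d)]), so disc(K) = 4d = 4 * (995) = 3980

3980


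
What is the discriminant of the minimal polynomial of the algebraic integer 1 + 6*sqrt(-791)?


The element 1 + 6*sqrt(-791) has minimal polynomial:
x^2 - 2*x + 28477
Discriminant = (-2)^2 - 4*(28477)
= 4 - 113908
= -113904

-113904


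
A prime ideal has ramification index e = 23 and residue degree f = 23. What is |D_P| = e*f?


|D_P| = e * f
= 23 * 23
= 529

529


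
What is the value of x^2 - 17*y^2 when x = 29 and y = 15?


x^2 - d*y^2
= 29^2 - 17*15^2
= 841 - 3825
= -2984

-2984


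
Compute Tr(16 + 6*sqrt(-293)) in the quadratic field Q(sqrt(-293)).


Tr(a + b*sqrt(d)) = (a + b*sqrt(d)) + (a - b*sqrt(d)) = 2a
= 2 * (16)
= 32

32


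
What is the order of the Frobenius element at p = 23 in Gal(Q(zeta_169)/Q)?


The Frobenius at p in Gal(Q(zeta_n)/Q) = (Z/nZ)* is the class of p, so its order is ord_169(23), the smallest k >= 1 with 23^k = 1 mod 169.
n = 169 = 13^2, phi(169) = 156; the order divides phi(n).
Divisors of 156: 1, 2, 3, 4, 6, 12, 13, 26, 39, 52, 78, 156
Repeated squaring mod 169: 23^1 = 23, 23^2 = 22, 23^4 = 146, 23^8 = 22, 23^16 = 146, 23^32 = 22, 23^64 = 146, 23^128 = 22
Test divisors in increasing order:
  k=1: 23^1 = 23 mod 169
  k=2: 23^2 = 22 mod 169
  k=3: 23^3 = 22 * 23 = 168 mod 169
  k=4: 23^4 = 146 mod 169
  k=6: 23^6 = 146 * 22 = 1 mod 169  <- first divisor giving 1
Order = 6

6


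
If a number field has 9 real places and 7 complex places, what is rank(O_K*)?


By Dirichlet's unit theorem:
rank = r1 + r2 - 1
= 9 + 7 - 1
= 15

15


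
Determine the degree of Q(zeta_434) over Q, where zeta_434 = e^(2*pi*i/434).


The degree equals Euler's totient phi(434).
434 = 2 * 7 * 31
phi(434) = 180

180


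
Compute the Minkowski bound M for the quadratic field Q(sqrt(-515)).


d = -515, d mod 4 = 1, so disc(K) = d = -515; |disc(K)| = 515
Imaginary quadratic field, so n = 2, s = r2 = 1, r1 = 0
M = (n!/n^n) * (4/pi)^s * sqrt(|disc(K)|) = (2!/2^2) * (4/pi)^1 * sqrt(515)
= 0.5 * 1.273240 * 22.693611
= 14.4472

14.4472


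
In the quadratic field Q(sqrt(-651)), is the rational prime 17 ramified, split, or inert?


K = Q(sqrt(-651)). Since d mod 4 = 1, disc(K) = -651.
Check p | disc: -651 mod 17 = 12.
p does not divide disc. Compute Legendre symbol (d/p):
12^((17-1)/2) mod 17 = -1
(d/p) = -1, so p is inert: (p) stays prime with e=1, f=2, g=1.
Therefore p is inert.

inert
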